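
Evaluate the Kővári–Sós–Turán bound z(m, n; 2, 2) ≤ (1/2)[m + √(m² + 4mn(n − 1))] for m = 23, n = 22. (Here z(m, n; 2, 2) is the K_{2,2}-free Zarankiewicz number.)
z(23, 22; 2, 2) ≤ (1/2)[23 + √(23² + 4·23·22·21)] = (1/2)[23 + √43033] = 115.222

Kővári–Sós–Turán: let r_1, ..., r_23 be the row sums and z = Σ r_i the total number of 1s. Each pair of columns can share at most one row with both entries 1 (else a 2×2 all-ones block appears), so Σ_i C(r_i, 2) ≤ C(22, 2) = 231. By convexity Σ_i C(r_i, 2) ≥ 23·C(z/23, 2) = z(z − 23)/(2·23), giving z² − 23z − 23·22·21 ≤ 0 and hence z ≤ (1/2)[23 + √(529 + 4·10626)] = (1/2)[23 + √43033] ≈ (1/2)(23 + 207.444) = 115.222.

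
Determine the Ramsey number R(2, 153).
R(2, 153) = 153

R(2, k) = k for all k ≥ 2: in a 2-colouring of K_k, either some edge is red (a red K_2) or all edges are blue (a blue K_k). And K_{152} coloured all-blue has no blue K_153, so R(2, 153) > 152. Hence R(2, 153) = 153.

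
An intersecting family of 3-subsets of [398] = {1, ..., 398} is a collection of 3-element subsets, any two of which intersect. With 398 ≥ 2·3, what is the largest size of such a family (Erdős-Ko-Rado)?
max |F| = C(397, 2) = 78606

Erdős-Ko-Rado (1961): when n ≥ 2k, max |F| = C(n−1, k−1). The bound is attained by the star {A : i ∈ A} for any fixed i ∈ [n]. Here C(398−1, 3−1) = C(397, 2) = 78606.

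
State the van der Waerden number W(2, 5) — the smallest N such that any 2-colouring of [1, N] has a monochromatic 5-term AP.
W(2, 5) = 178

W(2, 5) = 178. The lower bound W(2, 5) > 177 comes from an explicit good 2-colouring of [1, 177]; the upper bound W(2, 5) ≤ 178 was verified by exhaustive search over 2-colourings of [1, 178].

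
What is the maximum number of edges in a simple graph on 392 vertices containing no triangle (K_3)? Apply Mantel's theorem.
ex(392, K_3) = ⌊392^2/4⌋ = 38416

Mantel (1907): a triangle-free graph on n vertices has at most ⌊n^2/4⌋ edges, with equality for the complete bipartite graph K_{⌊n/2⌋, ⌈n/2⌉}. For n = 392: ⌊392^2/4⌋ = ⌊153664/4⌋ = 38416. The extremal graph is K_{196, 196}, which has 196·196 = 38416 edges.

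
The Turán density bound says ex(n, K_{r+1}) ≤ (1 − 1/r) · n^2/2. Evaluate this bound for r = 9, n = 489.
Turán density bound = (8/9) · 489^2/2 = 106276

Turán's theorem: ex(n, K_{r+1}) is achieved by the complete r-partite Turán graph T(n, r) with parts as balanced as possible, and is at most (1 − 1/r) · n^2/2. For r = 9, n = 489: the density bound is (8/9) · 239121/2 = 106276. The integer-valued extremum is e(T(489, 9)) = 106275, which is strictly less than the density bound 106276 since 9 ∤ 489 (the parts of T(489, 9) cannot all be equal).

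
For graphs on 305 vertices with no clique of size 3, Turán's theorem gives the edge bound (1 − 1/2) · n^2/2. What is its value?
Turán density bound = (1/2) · 305^2/2 = 93025/4 ≈ 23256.25

Turán's theorem: ex(n, K_{r+1}) is achieved by the complete r-partite Turán graph T(n, r) with parts as balanced as possible, and is at most (1 − 1/r) · n^2/2. For r = 2, n = 305: the density bound is (1/2) · 93025/2 = 93025/4 ≈ 23256.25. The integer-valued extremum is e(T(305, 2)) = 23256, which is strictly less than the density bound 93025/4 since 2 ∤ 305 (the parts of T(305, 2) cannot all be equal).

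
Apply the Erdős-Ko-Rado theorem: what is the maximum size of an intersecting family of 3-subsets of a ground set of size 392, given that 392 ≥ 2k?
max |F| = C(391, 2) = 76245

The Erdős-Ko-Rado theorem states: for n ≥ 2k, an intersecting family of k-subsets of an n-element set has size at most C(n − 1, k − 1), with equality for 'star' families {A ⊆ [n] : |A| = k, i ∈ A} (fix an element i). For n = 392, k = 3: C(391, 2) = 76245.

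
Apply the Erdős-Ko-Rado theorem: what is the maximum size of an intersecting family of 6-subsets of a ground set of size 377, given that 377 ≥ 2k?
max |F| = C(376, 5) = 60976324200

The Erdős-Ko-Rado theorem states: for n ≥ 2k, an intersecting family of k-subsets of an n-element set has size at most C(n − 1, k − 1), with equality for 'star' families {A ⊆ [n] : |A| = k, i ∈ A} (fix an element i). For n = 377, k = 6: C(376, 5) = 60976324200.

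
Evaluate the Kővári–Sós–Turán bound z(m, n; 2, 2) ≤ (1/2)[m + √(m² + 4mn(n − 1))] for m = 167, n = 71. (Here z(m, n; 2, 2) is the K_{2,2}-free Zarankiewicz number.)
z(167, 71; 2, 2) ≤ (1/2)[167 + √(167² + 4·167·71·70)] = (1/2)[167 + √3347849] = 998.3564

Kővári–Sós–Turán: let r_1, ..., r_167 be the row sums and z = Σ r_i the total number of 1s. Each pair of columns can share at most one row with both entries 1 (else a 2×2 all-ones block appears), so Σ_i C(r_i, 2) ≤ C(71, 2) = 2485. By convexity Σ_i C(r_i, 2) ≥ 167·C(z/167, 2) = z(z − 167)/(2·167), giving z² − 167z − 167·71·70 ≤ 0 and hence z ≤ (1/2)[167 + √(27889 + 4·829990)] = (1/2)[167 + √3347849] ≈ (1/2)(167 + 1829.7128) = 998.3564.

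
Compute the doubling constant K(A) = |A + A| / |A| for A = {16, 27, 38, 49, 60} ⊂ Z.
K = |A + A| / |A| = 9/5

Enumerate A + A = {a + b : a, b ∈ A}. With |A| = 5, there are |A|^2 = 25 ordered sum pairs; collecting distinct values, A + A = {32, 43, 54, 65, 76, 87, 98, 109, 120}, so |A + A| = 9. Thus K = 9/5. Here |A + A| = 2|A| − 1 = 9, the minimum possible — so K = 9/5 is minimal, which holds iff A is an arithmetic progression.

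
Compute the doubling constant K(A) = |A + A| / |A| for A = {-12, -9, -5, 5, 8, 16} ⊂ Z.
K = |A + A| / |A| = 20/6 = 10/3

Enumerate A + A = {a + b : a, b ∈ A}. With |A| = 6, there are |A|^2 = 36 ordered sum pairs; collecting distinct values, A + A = {-24, -21, -18, -17, -14, -10, -7, -4, -1, 0, 3, 4, 7, 10, 11, 13, 16, 21, 24, 32}, so |A + A| = 20. Thus K = 20/6 = 10/3. For comparison, the minimum possible |A + A| over all 6-element sets is 2·6 − 1 = 11 (so min K = 11/6), attained only by arithmetic progressions.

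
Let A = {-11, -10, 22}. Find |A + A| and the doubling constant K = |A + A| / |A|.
K = |A + A| / |A| = 6/3 = 2

Enumerate A + A = {a + b : a, b ∈ A}. With |A| = 3, there are |A|^2 = 9 ordered sum pairs; collecting distinct values, A + A = {-22, -21, -20, 11, 12, 44}, so |A + A| = 6. Thus K = 6/3 = 2. For comparison, the minimum possible |A + A| over all 3-element sets is 2·3 − 1 = 5 (so min K = 5/3), attained only by arithmetic progressions.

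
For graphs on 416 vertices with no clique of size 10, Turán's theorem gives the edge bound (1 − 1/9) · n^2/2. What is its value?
Turán density bound = (8/9) · 416^2/2 = 692224/9 ≈ 76913.7778

Turán's theorem: ex(n, K_{r+1}) is achieved by the complete r-partite Turán graph T(n, r) with parts as balanced as possible, and is at most (1 − 1/r) · n^2/2. For r = 9, n = 416: the density bound is (8/9) · 173056/2 = 692224/9 ≈ 76913.7778. The integer-valued extremum is e(T(416, 9)) = 76913, which is strictly less than the density bound 692224/9 since 9 ∤ 416 (the parts of T(416, 9) cannot all be equal).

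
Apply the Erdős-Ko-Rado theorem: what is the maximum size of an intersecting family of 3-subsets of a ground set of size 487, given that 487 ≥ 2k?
max |F| = C(486, 2) = 117855

The Erdős-Ko-Rado theorem states: for n ≥ 2k, an intersecting family of k-subsets of an n-element set has size at most C(n − 1, k − 1), with equality for 'star' families {A ⊆ [n] : |A| = k, i ∈ A} (fix an element i). For n = 487, k = 3: C(486, 2) = 117855.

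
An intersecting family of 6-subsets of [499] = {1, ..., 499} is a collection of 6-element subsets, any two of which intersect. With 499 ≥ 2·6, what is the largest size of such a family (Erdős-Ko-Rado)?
max |F| = C(498, 5) = 250160254344

Erdős-Ko-Rado (1961): when n ≥ 2k, max |F| = C(n−1, k−1). The bound is attained by the star {A : i ∈ A} for any fixed i ∈ [n]. Here C(499−1, 6−1) = C(498, 5) = 250160254344.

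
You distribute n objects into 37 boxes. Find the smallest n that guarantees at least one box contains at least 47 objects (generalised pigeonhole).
n = (47 − 1)·37 + 1 = 1703

By the generalised pigeonhole principle, to guarantee some box contains ≥ r objects we need more than (r − 1) · k objects total. Threshold: n = (r − 1) · k + 1. With r = 47 and k = 37: n = 46 · 37 + 1 = 1702 + 1 = 1703. For n = 1702 = 46 · 37, we can put exactly 46 objects in every box, avoiding 47 in any single one — so 1703 is tight.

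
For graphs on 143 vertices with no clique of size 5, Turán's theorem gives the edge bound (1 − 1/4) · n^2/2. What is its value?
Turán density bound = (3/4) · 143^2/2 = 61347/8 ≈ 7668.375

Turán's theorem: ex(n, K_{r+1}) is achieved by the complete r-partite Turán graph T(n, r) with parts as balanced as possible, and is at most (1 − 1/r) · n^2/2. For r = 4, n = 143: the density bound is (3/4) · 20449/2 = 61347/8 ≈ 7668.375. The integer-valued extremum is e(T(143, 4)) = 7668, which is strictly less than the density bound 61347/8 since 4 ∤ 143 (the parts of T(143, 4) cannot all be equal).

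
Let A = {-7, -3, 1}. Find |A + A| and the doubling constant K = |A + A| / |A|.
K = |A + A| / |A| = 5/3

Enumerate A + A = {a + b : a, b ∈ A}. With |A| = 3, there are |A|^2 = 9 ordered sum pairs; collecting distinct values, A + A = {-14, -10, -6, -2, 2}, so |A + A| = 5. Thus K = 5/3. Here |A + A| = 2|A| − 1 = 5, the minimum possible — so K = 5/3 is minimal, which holds iff A is an arithmetic progression.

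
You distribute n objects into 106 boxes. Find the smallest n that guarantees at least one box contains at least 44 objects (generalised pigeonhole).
n = (44 − 1)·106 + 1 = 4559

By the generalised pigeonhole principle, to guarantee some box contains ≥ r objects we need more than (r − 1) · k objects total. Threshold: n = (r − 1) · k + 1. With r = 44 and k = 106: n = 43 · 106 + 1 = 4558 + 1 = 4559. For n = 4558 = 43 · 106, we can put exactly 43 objects in every box, avoiding 44 in any single one — so 4559 is tight.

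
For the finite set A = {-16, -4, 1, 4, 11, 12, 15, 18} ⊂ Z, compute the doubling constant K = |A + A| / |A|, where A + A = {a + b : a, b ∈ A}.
K = |A + A| / |A| = 30/8 = 15/4

Enumerate A + A = {a + b : a, b ∈ A}. With |A| = 8, there are |A|^2 = 64 ordered sum pairs; collecting distinct values, A + A = {-32, -20, -15, -12, -8, -5, -4, -3, -1, 0, 2, 5, 7, 8, 11, 12, 13, 14, 15, 16, 19, 22, 23, 24, 26, 27, 29, 30, 33, 36}, so |A + A| = 30. Thus K = 30/8 = 15/4. For comparison, the minimum possible |A + A| over all 8-element sets is 2·8 − 1 = 15 (so min K = 15/8), attained only by arithmetic progressions.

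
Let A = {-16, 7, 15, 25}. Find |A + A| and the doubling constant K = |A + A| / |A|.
K = |A + A| / |A| = 10/4 = 5/2

Enumerate A + A = {a + b : a, b ∈ A}. With |A| = 4, there are |A|^2 = 16 ordered sum pairs; collecting distinct values, A + A = {-32, -9, -1, 9, 14, 22, 30, 32, 40, 50}, so |A + A| = 10. Thus K = 10/4 = 5/2. For comparison, the minimum possible |A + A| over all 4-element sets is 2·4 − 1 = 7 (so min K = 7/4), attained only by arithmetic progressions.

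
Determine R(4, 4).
R(4, 4) = 18

Lower bound: an explicit 2-colouring of K_{17} (typically a Paley-type or other structured construction) avoids a red K_4 and a blue K_4, showing R(4, 4) > 17.
Upper bound: the Erdős–Szekeres recurrence R(r, t') ≤ R(r−1, t') + R(r, t'−1) yields R(4, 4) ≤ 18.
Hence R(4, 4) = 18.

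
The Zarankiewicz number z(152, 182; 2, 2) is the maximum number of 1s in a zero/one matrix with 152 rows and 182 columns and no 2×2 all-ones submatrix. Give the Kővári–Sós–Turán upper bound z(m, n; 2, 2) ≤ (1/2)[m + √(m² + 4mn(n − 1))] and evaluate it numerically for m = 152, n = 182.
z(152, 182; 2, 2) ≤ (1/2)[152 + √(152² + 4·152·182·181)] = (1/2)[152 + √20051840] = 2314.964

Kővári–Sós–Turán: let r_1, ..., r_152 be the row sums and z = Σ r_i the total number of 1s. Each pair of columns can share at most one row with both entries 1 (else a 2×2 all-ones block appears), so Σ_i C(r_i, 2) ≤ C(182, 2) = 16471. By convexity Σ_i C(r_i, 2) ≥ 152·C(z/152, 2) = z(z − 152)/(2·152), giving z² − 152z − 152·182·181 ≤ 0 and hence z ≤ (1/2)[152 + √(23104 + 4·5007184)] = (1/2)[152 + √20051840] ≈ (1/2)(152 + 4477.9281) = 2314.964.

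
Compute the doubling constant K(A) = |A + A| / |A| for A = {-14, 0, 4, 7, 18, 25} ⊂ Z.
K = |A + A| / |A| = 18/6 = 3

Enumerate A + A = {a + b : a, b ∈ A}. With |A| = 6, there are |A|^2 = 36 ordered sum pairs; collecting distinct values, A + A = {-28, -14, -10, -7, 0, 4, 7, 8, 11, 14, 18, 22, 25, 29, 32, 36, 43, 50}, so |A + A| = 18. Thus K = 18/6 = 3. For comparison, the minimum possible |A + A| over all 6-element sets is 2·6 − 1 = 11 (so min K = 11/6), attained only by arithmetic progressions.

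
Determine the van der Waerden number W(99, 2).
W(99, 2) = 99 + 1 = 100

A 2-term AP is any pair of integers, so a monochromatic 2-AP exists iff some colour is used at least twice. With 99 colours, the colouring i ↦ i on {1, ..., 99} uses each colour once, avoiding any monochromatic pair, so W(99, 2) > 99. For {1, ..., 100}, pigeonhole forces two integers of the same colour, which form a monochromatic 2-AP. Hence W(99, 2) = 100.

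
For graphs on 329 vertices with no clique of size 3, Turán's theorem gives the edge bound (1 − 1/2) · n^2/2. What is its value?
Turán density bound = (1/2) · 329^2/2 = 108241/4 ≈ 27060.25

Turán's theorem: ex(n, K_{r+1}) is achieved by the complete r-partite Turán graph T(n, r) with parts as balanced as possible, and is at most (1 − 1/r) · n^2/2. For r = 2, n = 329: the density bound is (1/2) · 108241/2 = 108241/4 ≈ 27060.25. The integer-valued extremum is e(T(329, 2)) = 27060, which is strictly less than the density bound 108241/4 since 2 ∤ 329 (the parts of T(329, 2) cannot all be equal).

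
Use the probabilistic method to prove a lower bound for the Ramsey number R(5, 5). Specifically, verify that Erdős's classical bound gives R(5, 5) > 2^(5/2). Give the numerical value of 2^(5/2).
2^(5/2) = 5.6569; so R(5, 5) > 5.6569

Colour each edge of K_n uniformly at random with red/blue. The expected number of monochromatic K_5 is C(n, 5) · 2 · 2^(−C(5,2)). If C(n, 5) · 2^(1 − C(5,2)) < 1, then with positive probability no monochromatic K_5 exists, so R(5, 5) > n. The standard estimate C(n, 5) ≤ n^5/5! shows this inequality holds whenever n ≤ 2^(5/2) (since 5! · 2^(C(5,2) − 1) > 2^(5^2/2) ≥ n^5). Hence R(5, 5) > 2^(5/2) = 5.6569.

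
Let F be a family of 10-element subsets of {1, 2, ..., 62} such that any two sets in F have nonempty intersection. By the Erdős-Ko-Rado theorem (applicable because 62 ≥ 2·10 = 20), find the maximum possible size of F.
max |F| = C(61, 9) = 17341763505

Erdős-Ko-Rado (1961): when n ≥ 2k, max |F| = C(n−1, k−1). The bound is attained by the star {A : i ∈ A} for any fixed i ∈ [n]. Here C(62−1, 10−1) = C(61, 9) = 17341763505.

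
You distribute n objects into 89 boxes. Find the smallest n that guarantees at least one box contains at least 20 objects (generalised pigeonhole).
n = (20 − 1)·89 + 1 = 1692

By the generalised pigeonhole principle, to guarantee some box contains ≥ r objects we need more than (r − 1) · k objects total. Threshold: n = (r − 1) · k + 1. With r = 20 and k = 89: n = 19 · 89 + 1 = 1691 + 1 = 1692. For n = 1691 = 19 · 89, we can put exactly 19 objects in every box, avoiding 20 in any single one — so 1692 is tight.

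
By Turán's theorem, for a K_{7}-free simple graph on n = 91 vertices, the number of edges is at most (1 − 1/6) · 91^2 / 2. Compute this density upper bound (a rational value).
Turán density bound = (5/6) · 91^2/2 = 41405/12 ≈ 3450.4167

Turán's theorem: ex(n, K_{r+1}) is achieved by the complete r-partite Turán graph T(n, r) with parts as balanced as possible, and is at most (1 − 1/r) · n^2/2. For r = 6, n = 91: the density bound is (5/6) · 8281/2 = 41405/12 ≈ 3450.4167. The integer-valued extremum is e(T(91, 6)) = 3450, which is strictly less than the density bound 41405/12 since 6 ∤ 91 (the parts of T(91, 6) cannot all be equal).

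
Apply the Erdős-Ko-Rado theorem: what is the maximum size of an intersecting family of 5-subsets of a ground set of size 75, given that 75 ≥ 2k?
max |F| = C(74, 4) = 1150626

The Erdős-Ko-Rado theorem states: for n ≥ 2k, an intersecting family of k-subsets of an n-element set has size at most C(n − 1, k − 1), with equality for 'star' families {A ⊆ [n] : |A| = k, i ∈ A} (fix an element i). For n = 75, k = 5: C(74, 4) = 1150626.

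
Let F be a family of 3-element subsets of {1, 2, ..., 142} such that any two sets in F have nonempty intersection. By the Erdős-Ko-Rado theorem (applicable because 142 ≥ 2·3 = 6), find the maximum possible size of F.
max |F| = C(141, 2) = 9870

The Erdős-Ko-Rado theorem states: for n ≥ 2k, an intersecting family of k-subsets of an n-element set has size at most C(n − 1, k − 1), with equality for 'star' families {A ⊆ [n] : |A| = k, i ∈ A} (fix an element i). For n = 142, k = 3: C(141, 2) = 9870.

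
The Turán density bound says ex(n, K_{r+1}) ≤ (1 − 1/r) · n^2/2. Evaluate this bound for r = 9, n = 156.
Turán density bound = (8/9) · 156^2/2 = 10816

Turán's theorem: ex(n, K_{r+1}) is achieved by the complete r-partite Turán graph T(n, r) with parts as balanced as possible, and is at most (1 − 1/r) · n^2/2. For r = 9, n = 156: the density bound is (8/9) · 24336/2 = 10816. The integer-valued extremum is e(T(156, 9)) = 10815, which is strictly less than the density bound 10816 since 9 ∤ 156 (the parts of T(156, 9) cannot all be equal).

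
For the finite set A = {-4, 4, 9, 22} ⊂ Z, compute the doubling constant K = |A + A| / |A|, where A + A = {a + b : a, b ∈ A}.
K = |A + A| / |A| = 9/4

Enumerate A + A = {a + b : a, b ∈ A}. With |A| = 4, there are |A|^2 = 16 ordered sum pairs; collecting distinct values, A + A = {-8, 0, 5, 8, 13, 18, 26, 31, 44}, so |A + A| = 9. Thus K = 9/4. For comparison, the minimum possible |A + A| over all 4-element sets is 2·4 − 1 = 7 (so min K = 7/4), attained only by arithmetic progressions.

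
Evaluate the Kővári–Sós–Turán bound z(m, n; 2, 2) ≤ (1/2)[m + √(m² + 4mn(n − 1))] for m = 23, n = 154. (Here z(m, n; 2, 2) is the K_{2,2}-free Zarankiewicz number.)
z(23, 154; 2, 2) ≤ (1/2)[23 + √(23² + 4·23·154·153)] = (1/2)[23 + √2168233] = 747.7461

Kővári–Sós–Turán: let r_1, ..., r_23 be the row sums and z = Σ r_i the total number of 1s. Each pair of columns can share at most one row with both entries 1 (else a 2×2 all-ones block appears), so Σ_i C(r_i, 2) ≤ C(154, 2) = 11781. By convexity Σ_i C(r_i, 2) ≥ 23·C(z/23, 2) = z(z − 23)/(2·23), giving z² − 23z − 23·154·153 ≤ 0 and hence z ≤ (1/2)[23 + √(529 + 4·541926)] = (1/2)[23 + √2168233] ≈ (1/2)(23 + 1472.4921) = 747.7461.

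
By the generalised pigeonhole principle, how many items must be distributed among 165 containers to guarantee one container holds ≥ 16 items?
n = (16 − 1)·165 + 1 = 2476

By the generalised pigeonhole principle, to guarantee some box contains ≥ r objects we need more than (r − 1) · k objects total. Threshold: n = (r − 1) · k + 1. With r = 16 and k = 165: n = 15 · 165 + 1 = 2475 + 1 = 2476. For n = 2475 = 15 · 165, we can put exactly 15 objects in every box, avoiding 16 in any single one — so 2476 is tight.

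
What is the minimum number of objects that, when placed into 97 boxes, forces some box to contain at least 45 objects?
n = (45 − 1)·97 + 1 = 4269

By the generalised pigeonhole principle, to guarantee some box contains ≥ r objects we need more than (r − 1) · k objects total. Threshold: n = (r − 1) · k + 1. With r = 45 and k = 97: n = 44 · 97 + 1 = 4268 + 1 = 4269. For n = 4268 = 44 · 97, we can put exactly 44 objects in every box, avoiding 45 in any single one — so 4269 is tight.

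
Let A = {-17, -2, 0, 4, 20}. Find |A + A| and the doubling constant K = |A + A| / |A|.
K = |A + A| / |A| = 15/5 = 3

Enumerate A + A = {a + b : a, b ∈ A}. With |A| = 5, there are |A|^2 = 25 ordered sum pairs; collecting distinct values, A + A = {-34, -19, -17, -13, -4, -2, 0, 2, 3, 4, 8, 18, 20, 24, 40}, so |A + A| = 15. Thus K = 15/5 = 3. For comparison, the minimum possible |A + A| over all 5-element sets is 2·5 − 1 = 9 (so min K = 9/5), attained only by arithmetic progressions.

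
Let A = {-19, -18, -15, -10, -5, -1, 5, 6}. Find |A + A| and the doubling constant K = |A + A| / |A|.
K = |A + A| / |A| = 32/8 = 4

Enumerate A + A = {a + b : a, b ∈ A}. With |A| = 8, there are |A|^2 = 64 ordered sum pairs; collecting distinct values, A + A = {-38, -37, -36, -34, -33, -30, -29, -28, -25, -24, -23, -20, -19, -16, -15, -14, -13, -12, -11, -10, -9, -6, -5, -4, -2, 0, 1, 4, 5, 10, 11, 12}, so |A + A| = 32. Thus K = 32/8 = 4. For comparison, the minimum possible |A + A| over all 8-element sets is 2·8 − 1 = 15 (so min K = 15/8), attained only by arithmetic progressions.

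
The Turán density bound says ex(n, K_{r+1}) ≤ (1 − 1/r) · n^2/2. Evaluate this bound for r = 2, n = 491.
Turán density bound = (1/2) · 491^2/2 = 241081/4 ≈ 60270.25

Turán's theorem: ex(n, K_{r+1}) is achieved by the complete r-partite Turán graph T(n, r) with parts as balanced as possible, and is at most (1 − 1/r) · n^2/2. For r = 2, n = 491: the density bound is (1/2) · 241081/2 = 241081/4 ≈ 60270.25. The integer-valued extremum is e(T(491, 2)) = 60270, which is strictly less than the density bound 241081/4 since 2 ∤ 491 (the parts of T(491, 2) cannot all be equal).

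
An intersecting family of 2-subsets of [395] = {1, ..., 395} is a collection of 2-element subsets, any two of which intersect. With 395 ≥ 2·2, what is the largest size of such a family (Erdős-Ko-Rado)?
max |F| = C(394, 1) = 394

Erdős-Ko-Rado (1961): when n ≥ 2k, max |F| = C(n−1, k−1). The bound is attained by the star {A : i ∈ A} for any fixed i ∈ [n]. Here C(395−1, 2−1) = C(394, 1) = 394.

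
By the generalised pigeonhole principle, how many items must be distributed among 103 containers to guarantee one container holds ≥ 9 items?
n = (9 − 1)·103 + 1 = 825

By the generalised pigeonhole principle, to guarantee some box contains ≥ r objects we need more than (r − 1) · k objects total. Threshold: n = (r − 1) · k + 1. With r = 9 and k = 103: n = 8 · 103 + 1 = 824 + 1 = 825. For n = 824 = 8 · 103, we can put exactly 8 objects in every box, avoiding 9 in any single one — so 825 is tight.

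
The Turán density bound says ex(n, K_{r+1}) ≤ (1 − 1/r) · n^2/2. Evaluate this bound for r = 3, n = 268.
Turán density bound = (2/3) · 268^2/2 = 71824/3 ≈ 23941.3333

Turán's theorem: ex(n, K_{r+1}) is achieved by the complete r-partite Turán graph T(n, r) with parts as balanced as possible, and is at most (1 − 1/r) · n^2/2. For r = 3, n = 268: the density bound is (2/3) · 71824/2 = 71824/3 ≈ 23941.3333. The integer-valued extremum is e(T(268, 3)) = 23941, which is strictly less than the density bound 71824/3 since 3 ∤ 268 (the parts of T(268, 3) cannot all be equal).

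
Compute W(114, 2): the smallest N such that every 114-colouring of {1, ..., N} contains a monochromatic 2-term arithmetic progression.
W(114, 2) = 114 + 1 = 115

A 2-term AP is any pair of integers, so a monochromatic 2-AP exists iff some colour is used at least twice. With 114 colours, the colouring i ↦ i on {1, ..., 114} uses each colour once, avoiding any monochromatic pair, so W(114, 2) > 114. For {1, ..., 115}, pigeonhole forces two integers of the same colour, which form a monochromatic 2-AP. Hence W(114, 2) = 115.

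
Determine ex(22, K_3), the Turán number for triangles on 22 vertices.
ex(22, K_3) = ⌊22^2/4⌋ = 121

Mantel (1907): a triangle-free graph on n vertices has at most ⌊n^2/4⌋ edges, with equality for the complete bipartite graph K_{⌊n/2⌋, ⌈n/2⌉}. For n = 22: ⌊22^2/4⌋ = ⌊484/4⌋ = 121. The extremal graph is K_{11, 11}, which has 11·11 = 121 edges.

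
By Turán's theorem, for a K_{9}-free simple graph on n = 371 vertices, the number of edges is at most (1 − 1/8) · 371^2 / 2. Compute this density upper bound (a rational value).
Turán density bound = (7/8) · 371^2/2 = 963487/16 ≈ 60217.9375

Turán's theorem: ex(n, K_{r+1}) is achieved by the complete r-partite Turán graph T(n, r) with parts as balanced as possible, and is at most (1 − 1/r) · n^2/2. For r = 8, n = 371: the density bound is (7/8) · 137641/2 = 963487/16 ≈ 60217.9375. The integer-valued extremum is e(T(371, 8)) = 60217, which is strictly less than the density bound 963487/16 since 8 ∤ 371 (the parts of T(371, 8) cannot all be equal).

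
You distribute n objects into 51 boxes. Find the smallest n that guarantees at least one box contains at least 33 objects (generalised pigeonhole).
n = (33 − 1)·51 + 1 = 1633

By the generalised pigeonhole principle, to guarantee some box contains ≥ r objects we need more than (r − 1) · k objects total. Threshold: n = (r − 1) · k + 1. With r = 33 and k = 51: n = 32 · 51 + 1 = 1632 + 1 = 1633. For n = 1632 = 32 · 51, we can put exactly 32 objects in every box, avoiding 33 in any single one — so 1633 is tight.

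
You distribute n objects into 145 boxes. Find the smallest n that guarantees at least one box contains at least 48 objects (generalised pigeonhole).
n = (48 − 1)·145 + 1 = 6816

By the generalised pigeonhole principle, to guarantee some box contains ≥ r objects we need more than (r − 1) · k objects total. Threshold: n = (r − 1) · k + 1. With r = 48 and k = 145: n = 47 · 145 + 1 = 6815 + 1 = 6816. For n = 6815 = 47 · 145, we can put exactly 47 objects in every box, avoiding 48 in any single one — so 6816 is tight.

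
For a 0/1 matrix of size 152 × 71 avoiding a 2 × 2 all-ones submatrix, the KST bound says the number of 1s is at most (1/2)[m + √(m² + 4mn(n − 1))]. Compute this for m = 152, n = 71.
z(152, 71; 2, 2) ≤ (1/2)[152 + √(152² + 4·152·71·70)] = (1/2)[152 + √3044864] = 948.4769

Kővári–Sós–Turán: let r_1, ..., r_152 be the row sums and z = Σ r_i the total number of 1s. Each pair of columns can share at most one row with both entries 1 (else a 2×2 all-ones block appears), so Σ_i C(r_i, 2) ≤ C(71, 2) = 2485. By convexity Σ_i C(r_i, 2) ≥ 152·C(z/152, 2) = z(z − 152)/(2·152), giving z² − 152z − 152·71·70 ≤ 0 and hence z ≤ (1/2)[152 + √(23104 + 4·755440)] = (1/2)[152 + √3044864] ≈ (1/2)(152 + 1744.9539) = 948.4769.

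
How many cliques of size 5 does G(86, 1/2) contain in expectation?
E[# K_5] = C(86, 5) · (1/2)^C(5, 2) = 34826302 / 2^10 = 17413151/512 ≈ 34010.060547

For each 5-subset S of vertices (there are C(86, 5) = 34826302 such S), let X_S = 1 if S induces a K_5 (all C(5, 2) = 10 edges present). Then P(X_S = 1) = (1/2)^10 = 1/1024. By linearity of expectation, E[# K_5] = C(86, 5) · (1/2)^10 = 34826302 / 1024 = 17413151/512 ≈ 34010.060547.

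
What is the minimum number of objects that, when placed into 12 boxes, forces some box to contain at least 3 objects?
n = (3 − 1)·12 + 1 = 25

By the generalised pigeonhole principle, to guarantee some box contains ≥ r objects we need more than (r − 1) · k objects total. Threshold: n = (r − 1) · k + 1. With r = 3 and k = 12: n = 2 · 12 + 1 = 24 + 1 = 25. For n = 24 = 2 · 12, we can put exactly 2 objects in every box, avoiding 3 in any single one — so 25 is tight.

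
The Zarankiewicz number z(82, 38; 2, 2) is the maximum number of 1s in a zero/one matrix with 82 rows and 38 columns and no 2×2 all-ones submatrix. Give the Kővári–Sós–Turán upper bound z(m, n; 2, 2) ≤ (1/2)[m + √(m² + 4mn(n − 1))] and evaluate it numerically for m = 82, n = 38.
z(82, 38; 2, 2) ≤ (1/2)[82 + √(82² + 4·82·38·37)] = (1/2)[82 + √467892] = 383.0132

Kővári–Sós–Turán: let r_1, ..., r_82 be the row sums and z = Σ r_i the total number of 1s. Each pair of columns can share at most one row with both entries 1 (else a 2×2 all-ones block appears), so Σ_i C(r_i, 2) ≤ C(38, 2) = 703. By convexity Σ_i C(r_i, 2) ≥ 82·C(z/82, 2) = z(z − 82)/(2·82), giving z² − 82z − 82·38·37 ≤ 0 and hence z ≤ (1/2)[82 + √(6724 + 4·115292)] = (1/2)[82 + √467892] ≈ (1/2)(82 + 684.0263) = 383.0132.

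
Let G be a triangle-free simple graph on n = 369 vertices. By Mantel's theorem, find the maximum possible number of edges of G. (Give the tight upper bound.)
ex(369, K_3) = ⌊369^2/4⌋ = 34040

Mantel (1907): a triangle-free graph on n vertices has at most ⌊n^2/4⌋ edges, with equality for the complete bipartite graph K_{⌊n/2⌋, ⌈n/2⌉}. For n = 369: ⌊369^2/4⌋ = ⌊136161/4⌋ = 34040. The extremal graph is K_{184, 185}, which has 184·185 = 34040 edges.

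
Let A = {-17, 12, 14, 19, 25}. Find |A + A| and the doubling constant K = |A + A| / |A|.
K = |A + A| / |A| = 15/5 = 3

Enumerate A + A = {a + b : a, b ∈ A}. With |A| = 5, there are |A|^2 = 25 ordered sum pairs; collecting distinct values, A + A = {-34, -5, -3, 2, 8, 24, 26, 28, 31, 33, 37, 38, 39, 44, 50}, so |A + A| = 15. Thus K = 15/5 = 3. For comparison, the minimum possible |A + A| over all 5-element sets is 2·5 − 1 = 9 (so min K = 9/5), attained only by arithmetic progressions.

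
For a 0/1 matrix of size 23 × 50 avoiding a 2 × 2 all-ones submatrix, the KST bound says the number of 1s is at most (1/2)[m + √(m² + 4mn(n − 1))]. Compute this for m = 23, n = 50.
z(23, 50; 2, 2) ≤ (1/2)[23 + √(23² + 4·23·50·49)] = (1/2)[23 + √225929] = 249.1599

Kővári–Sós–Turán: let r_1, ..., r_23 be the row sums and z = Σ r_i the total number of 1s. Each pair of columns can share at most one row with both entries 1 (else a 2×2 all-ones block appears), so Σ_i C(r_i, 2) ≤ C(50, 2) = 1225. By convexity Σ_i C(r_i, 2) ≥ 23·C(z/23, 2) = z(z − 23)/(2·23), giving z² − 23z − 23·50·49 ≤ 0 and hence z ≤ (1/2)[23 + √(529 + 4·56350)] = (1/2)[23 + √225929] ≈ (1/2)(23 + 475.3199) = 249.1599.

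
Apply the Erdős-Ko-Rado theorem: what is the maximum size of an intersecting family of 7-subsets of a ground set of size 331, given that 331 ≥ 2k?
max |F| = C(330, 6) = 1713562300450

Erdős-Ko-Rado (1961): when n ≥ 2k, max |F| = C(n−1, k−1). The bound is attained by the star {A : i ∈ A} for any fixed i ∈ [n]. Here C(331−1, 7−1) = C(330, 6) = 1713562300450.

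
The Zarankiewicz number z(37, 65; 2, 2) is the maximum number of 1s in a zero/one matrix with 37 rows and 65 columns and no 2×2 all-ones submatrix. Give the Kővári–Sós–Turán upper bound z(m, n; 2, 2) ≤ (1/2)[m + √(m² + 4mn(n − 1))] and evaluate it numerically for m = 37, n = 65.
z(37, 65; 2, 2) ≤ (1/2)[37 + √(37² + 4·37·65·64)] = (1/2)[37 + √617049] = 411.2623

Kővári–Sós–Turán: let r_1, ..., r_37 be the row sums and z = Σ r_i the total number of 1s. Each pair of columns can share at most one row with both entries 1 (else a 2×2 all-ones block appears), so Σ_i C(r_i, 2) ≤ C(65, 2) = 2080. By convexity Σ_i C(r_i, 2) ≥ 37·C(z/37, 2) = z(z − 37)/(2·37), giving z² − 37z − 37·65·64 ≤ 0 and hence z ≤ (1/2)[37 + √(1369 + 4·153920)] = (1/2)[37 + √617049] ≈ (1/2)(37 + 785.5247) = 411.2623.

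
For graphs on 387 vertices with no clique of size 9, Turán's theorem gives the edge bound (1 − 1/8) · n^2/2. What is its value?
Turán density bound = (7/8) · 387^2/2 = 1048383/16 ≈ 65523.9375

Turán's theorem: ex(n, K_{r+1}) is achieved by the complete r-partite Turán graph T(n, r) with parts as balanced as possible, and is at most (1 − 1/r) · n^2/2. For r = 8, n = 387: the density bound is (7/8) · 149769/2 = 1048383/16 ≈ 65523.9375. The integer-valued extremum is e(T(387, 8)) = 65523, which is strictly less than the density bound 1048383/16 since 8 ∤ 387 (the parts of T(387, 8) cannot all be equal).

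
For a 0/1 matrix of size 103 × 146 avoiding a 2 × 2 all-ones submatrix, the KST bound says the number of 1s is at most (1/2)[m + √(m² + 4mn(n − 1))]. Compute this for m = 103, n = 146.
z(103, 146; 2, 2) ≤ (1/2)[103 + √(103² + 4·103·146·145)] = (1/2)[103 + √8732649] = 1529.0528

Kővári–Sós–Turán: let r_1, ..., r_103 be the row sums and z = Σ r_i the total number of 1s. Each pair of columns can share at most one row with both entries 1 (else a 2×2 all-ones block appears), so Σ_i C(r_i, 2) ≤ C(146, 2) = 10585. By convexity Σ_i C(r_i, 2) ≥ 103·C(z/103, 2) = z(z − 103)/(2·103), giving z² − 103z − 103·146·145 ≤ 0 and hence z ≤ (1/2)[103 + √(10609 + 4·2180510)] = (1/2)[103 + √8732649] ≈ (1/2)(103 + 2955.1056) = 1529.0528.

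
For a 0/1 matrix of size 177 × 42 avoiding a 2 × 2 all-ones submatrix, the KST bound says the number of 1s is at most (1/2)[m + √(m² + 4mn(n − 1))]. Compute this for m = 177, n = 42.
z(177, 42; 2, 2) ≤ (1/2)[177 + √(177² + 4·177·42·41)] = (1/2)[177 + √1250505] = 647.6299

Kővári–Sós–Turán: let r_1, ..., r_177 be the row sums and z = Σ r_i the total number of 1s. Each pair of columns can share at most one row with both entries 1 (else a 2×2 all-ones block appears), so Σ_i C(r_i, 2) ≤ C(42, 2) = 861. By convexity Σ_i C(r_i, 2) ≥ 177·C(z/177, 2) = z(z − 177)/(2·177), giving z² − 177z − 177·42·41 ≤ 0 and hence z ≤ (1/2)[177 + √(31329 + 4·304794)] = (1/2)[177 + √1250505] ≈ (1/2)(177 + 1118.2598) = 647.6299.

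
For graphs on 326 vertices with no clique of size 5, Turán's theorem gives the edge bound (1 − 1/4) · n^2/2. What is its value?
Turán density bound = (3/4) · 326^2/2 = 79707/2 ≈ 39853.5

Turán's theorem: ex(n, K_{r+1}) is achieved by the complete r-partite Turán graph T(n, r) with parts as balanced as possible, and is at most (1 − 1/r) · n^2/2. For r = 4, n = 326: the density bound is (3/4) · 106276/2 = 79707/2 ≈ 39853.5. The integer-valued extremum is e(T(326, 4)) = 39853, which is strictly less than the density bound 79707/2 since 4 ∤ 326 (the parts of T(326, 4) cannot all be equal).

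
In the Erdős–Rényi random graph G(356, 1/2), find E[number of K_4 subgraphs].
E[# K_4] = C(356, 4) · (1/2)^C(4, 2) = 658029065 / 2^6 = 10281704.140625

For each 4-subset S of vertices (there are C(356, 4) = 658029065 such S), let X_S = 1 if S induces a K_4 (all C(4, 2) = 6 edges present). Then P(X_S = 1) = (1/2)^6 = 1/64. By linearity of expectation, E[# K_4] = C(356, 4) · (1/2)^6 = 658029065 / 64 = 10281704.140625.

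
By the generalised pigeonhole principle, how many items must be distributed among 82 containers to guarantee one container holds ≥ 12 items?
n = (12 − 1)·82 + 1 = 903

By the generalised pigeonhole principle, to guarantee some box contains ≥ r objects we need more than (r − 1) · k objects total. Threshold: n = (r − 1) · k + 1. With r = 12 and k = 82: n = 11 · 82 + 1 = 902 + 1 = 903. For n = 902 = 11 · 82, we can put exactly 11 objects in every box, avoiding 12 in any single one — so 903 is tight.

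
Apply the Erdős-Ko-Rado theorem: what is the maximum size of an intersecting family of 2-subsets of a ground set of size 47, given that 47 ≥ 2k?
max |F| = C(46, 1) = 46

Erdős-Ko-Rado (1961): when n ≥ 2k, max |F| = C(n−1, k−1). The bound is attained by the star {A : i ∈ A} for any fixed i ∈ [n]. Here C(47−1, 2−1) = C(46, 1) = 46.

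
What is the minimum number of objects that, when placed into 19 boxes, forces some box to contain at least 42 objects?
n = (42 − 1)·19 + 1 = 780

By the generalised pigeonhole principle, to guarantee some box contains ≥ r objects we need more than (r − 1) · k objects total. Threshold: n = (r − 1) · k + 1. With r = 42 and k = 19: n = 41 · 19 + 1 = 779 + 1 = 780. For n = 779 = 41 · 19, we can put exactly 41 objects in every box, avoiding 42 in any single one — so 780 is tight.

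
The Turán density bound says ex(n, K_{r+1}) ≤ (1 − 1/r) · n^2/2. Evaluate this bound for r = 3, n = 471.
Turán density bound = (2/3) · 471^2/2 = 73947

Turán's theorem: ex(n, K_{r+1}) is achieved by the complete r-partite Turán graph T(n, r) with parts as balanced as possible, and is at most (1 − 1/r) · n^2/2. For r = 3, n = 471: the density bound is (2/3) · 221841/2 = 73947. Since 3 ∣ 471, the Turán graph T(471, 3) has parts of equal size 157, and its edge count e(T(471, 3)) = 73947 attains the density bound exactly.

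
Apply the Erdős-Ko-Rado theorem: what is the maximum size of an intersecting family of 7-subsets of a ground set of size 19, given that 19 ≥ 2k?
max |F| = C(18, 6) = 18564

The Erdős-Ko-Rado theorem states: for n ≥ 2k, an intersecting family of k-subsets of an n-element set has size at most C(n − 1, k − 1), with equality for 'star' families {A ⊆ [n] : |A| = k, i ∈ A} (fix an element i). For n = 19, k = 7: C(18, 6) = 18564.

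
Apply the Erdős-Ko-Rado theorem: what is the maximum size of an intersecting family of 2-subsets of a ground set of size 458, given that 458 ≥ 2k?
max |F| = C(457, 1) = 457

Erdős-Ko-Rado (1961): when n ≥ 2k, max |F| = C(n−1, k−1). The bound is attained by the star {A : i ∈ A} for any fixed i ∈ [n]. Here C(458−1, 2−1) = C(457, 1) = 457.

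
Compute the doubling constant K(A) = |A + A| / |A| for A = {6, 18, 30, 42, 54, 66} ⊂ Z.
K = |A + A| / |A| = 11/6

Enumerate A + A = {a + b : a, b ∈ A}. With |A| = 6, there are |A|^2 = 36 ordered sum pairs; collecting distinct values, A + A = {12, 24, 36, 48, 60, 72, 84, 96, 108, 120, 132}, so |A + A| = 11. Thus K = 11/6. Here |A + A| = 2|A| − 1 = 11, the minimum possible — so K = 11/6 is minimal, which holds iff A is an arithmetic progression.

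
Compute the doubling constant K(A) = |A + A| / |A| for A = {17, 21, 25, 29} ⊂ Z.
K = |A + A| / |A| = 7/4

Enumerate A + A = {a + b : a, b ∈ A}. With |A| = 4, there are |A|^2 = 16 ordered sum pairs; collecting distinct values, A + A = {34, 38, 42, 46, 50, 54, 58}, so |A + A| = 7. Thus K = 7/4. Here |A + A| = 2|A| − 1 = 7, the minimum possible — so K = 7/4 is minimal, which holds iff A is an arithmetic progression.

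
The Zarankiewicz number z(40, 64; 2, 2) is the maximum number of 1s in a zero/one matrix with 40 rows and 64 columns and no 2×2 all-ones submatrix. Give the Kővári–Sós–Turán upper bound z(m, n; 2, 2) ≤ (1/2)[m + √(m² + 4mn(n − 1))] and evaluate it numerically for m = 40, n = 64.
z(40, 64; 2, 2) ≤ (1/2)[40 + √(40² + 4·40·64·63)] = (1/2)[40 + √646720] = 422.0945

Kővári–Sós–Turán: let r_1, ..., r_40 be the row sums and z = Σ r_i the total number of 1s. Each pair of columns can share at most one row with both entries 1 (else a 2×2 all-ones block appears), so Σ_i C(r_i, 2) ≤ C(64, 2) = 2016. By convexity Σ_i C(r_i, 2) ≥ 40·C(z/40, 2) = z(z − 40)/(2·40), giving z² − 40z − 40·64·63 ≤ 0 and hence z ≤ (1/2)[40 + √(1600 + 4·161280)] = (1/2)[40 + √646720] ≈ (1/2)(40 + 804.189) = 422.0945.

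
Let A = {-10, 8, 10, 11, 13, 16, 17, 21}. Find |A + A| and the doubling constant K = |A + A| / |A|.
K = |A + A| / |A| = 29/8

Enumerate A + A = {a + b : a, b ∈ A}. With |A| = 8, there are |A|^2 = 64 ordered sum pairs; collecting distinct values, A + A = {-20, -2, 0, 1, 3, 6, 7, 11, 16, 18, 19, 20, 21, 22, 23, 24, 25, 26, 27, 28, 29, 30, 31, 32, 33, 34, 37, 38, 42}, so |A + A| = 29. Thus K = 29/8. For comparison, the minimum possible |A + A| over all 8-element sets is 2·8 − 1 = 15 (so min K = 15/8), attained only by arithmetic progressions.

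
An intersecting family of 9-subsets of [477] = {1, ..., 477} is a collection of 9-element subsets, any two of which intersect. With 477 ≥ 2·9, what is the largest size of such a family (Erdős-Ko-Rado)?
max |F| = C(476, 8) = 61610272225804225

The Erdős-Ko-Rado theorem states: for n ≥ 2k, an intersecting family of k-subsets of an n-element set has size at most C(n − 1, k − 1), with equality for 'star' families {A ⊆ [n] : |A| = k, i ∈ A} (fix an element i). For n = 477, k = 9: C(476, 8) = 61610272225804225.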